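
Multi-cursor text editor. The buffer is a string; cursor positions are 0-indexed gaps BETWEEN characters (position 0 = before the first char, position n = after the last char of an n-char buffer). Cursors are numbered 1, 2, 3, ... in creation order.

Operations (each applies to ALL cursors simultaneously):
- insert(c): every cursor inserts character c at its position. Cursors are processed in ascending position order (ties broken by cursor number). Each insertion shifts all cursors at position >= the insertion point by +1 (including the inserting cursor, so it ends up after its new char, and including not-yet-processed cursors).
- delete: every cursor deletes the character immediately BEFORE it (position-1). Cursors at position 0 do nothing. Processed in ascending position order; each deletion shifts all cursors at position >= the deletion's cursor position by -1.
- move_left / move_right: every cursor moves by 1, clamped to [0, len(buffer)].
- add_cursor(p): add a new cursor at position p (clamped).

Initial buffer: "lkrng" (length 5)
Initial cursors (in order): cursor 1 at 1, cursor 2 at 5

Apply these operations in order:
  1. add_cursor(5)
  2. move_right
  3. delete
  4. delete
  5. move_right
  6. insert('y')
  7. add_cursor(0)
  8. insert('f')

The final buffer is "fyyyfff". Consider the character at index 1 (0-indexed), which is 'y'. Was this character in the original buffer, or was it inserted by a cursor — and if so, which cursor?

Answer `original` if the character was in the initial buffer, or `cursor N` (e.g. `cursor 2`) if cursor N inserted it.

Answer: cursor 1

Derivation:
After op 1 (add_cursor(5)): buffer="lkrng" (len 5), cursors c1@1 c2@5 c3@5, authorship .....
After op 2 (move_right): buffer="lkrng" (len 5), cursors c1@2 c2@5 c3@5, authorship .....
After op 3 (delete): buffer="lr" (len 2), cursors c1@1 c2@2 c3@2, authorship ..
After op 4 (delete): buffer="" (len 0), cursors c1@0 c2@0 c3@0, authorship 
After op 5 (move_right): buffer="" (len 0), cursors c1@0 c2@0 c3@0, authorship 
After op 6 (insert('y')): buffer="yyy" (len 3), cursors c1@3 c2@3 c3@3, authorship 123
After op 7 (add_cursor(0)): buffer="yyy" (len 3), cursors c4@0 c1@3 c2@3 c3@3, authorship 123
After op 8 (insert('f')): buffer="fyyyfff" (len 7), cursors c4@1 c1@7 c2@7 c3@7, authorship 4123123
Authorship (.=original, N=cursor N): 4 1 2 3 1 2 3
Index 1: author = 1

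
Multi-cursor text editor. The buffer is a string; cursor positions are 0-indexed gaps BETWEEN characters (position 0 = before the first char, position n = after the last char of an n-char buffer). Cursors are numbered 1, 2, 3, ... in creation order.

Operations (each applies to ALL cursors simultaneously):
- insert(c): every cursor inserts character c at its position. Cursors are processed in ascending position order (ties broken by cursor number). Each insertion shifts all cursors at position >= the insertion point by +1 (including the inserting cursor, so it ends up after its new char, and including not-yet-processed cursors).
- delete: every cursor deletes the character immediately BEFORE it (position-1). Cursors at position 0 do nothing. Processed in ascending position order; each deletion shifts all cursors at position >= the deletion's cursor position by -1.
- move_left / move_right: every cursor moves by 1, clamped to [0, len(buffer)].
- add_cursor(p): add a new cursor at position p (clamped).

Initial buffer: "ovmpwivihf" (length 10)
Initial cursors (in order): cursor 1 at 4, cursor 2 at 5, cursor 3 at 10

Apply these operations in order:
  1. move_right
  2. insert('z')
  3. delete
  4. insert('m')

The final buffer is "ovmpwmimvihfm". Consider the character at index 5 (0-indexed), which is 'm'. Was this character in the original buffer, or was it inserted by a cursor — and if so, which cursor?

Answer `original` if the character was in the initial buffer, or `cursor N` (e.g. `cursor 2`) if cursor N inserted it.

Answer: cursor 1

Derivation:
After op 1 (move_right): buffer="ovmpwivihf" (len 10), cursors c1@5 c2@6 c3@10, authorship ..........
After op 2 (insert('z')): buffer="ovmpwzizvihfz" (len 13), cursors c1@6 c2@8 c3@13, authorship .....1.2....3
After op 3 (delete): buffer="ovmpwivihf" (len 10), cursors c1@5 c2@6 c3@10, authorship ..........
After op 4 (insert('m')): buffer="ovmpwmimvihfm" (len 13), cursors c1@6 c2@8 c3@13, authorship .....1.2....3
Authorship (.=original, N=cursor N): . . . . . 1 . 2 . . . . 3
Index 5: author = 1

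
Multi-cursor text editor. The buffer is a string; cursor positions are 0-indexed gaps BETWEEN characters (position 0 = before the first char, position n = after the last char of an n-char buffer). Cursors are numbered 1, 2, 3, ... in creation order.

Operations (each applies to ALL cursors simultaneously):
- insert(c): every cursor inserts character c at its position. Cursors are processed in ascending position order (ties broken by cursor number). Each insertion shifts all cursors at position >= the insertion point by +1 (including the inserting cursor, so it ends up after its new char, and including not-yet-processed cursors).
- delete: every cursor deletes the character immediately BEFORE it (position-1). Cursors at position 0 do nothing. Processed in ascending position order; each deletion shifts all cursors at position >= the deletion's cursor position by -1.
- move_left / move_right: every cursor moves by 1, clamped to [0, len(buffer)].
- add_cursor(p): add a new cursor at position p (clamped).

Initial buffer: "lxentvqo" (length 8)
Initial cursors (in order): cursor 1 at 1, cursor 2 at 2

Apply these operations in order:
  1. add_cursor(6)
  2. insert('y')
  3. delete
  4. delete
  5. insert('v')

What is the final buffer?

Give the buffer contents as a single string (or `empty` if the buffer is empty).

After op 1 (add_cursor(6)): buffer="lxentvqo" (len 8), cursors c1@1 c2@2 c3@6, authorship ........
After op 2 (insert('y')): buffer="lyxyentvyqo" (len 11), cursors c1@2 c2@4 c3@9, authorship .1.2....3..
After op 3 (delete): buffer="lxentvqo" (len 8), cursors c1@1 c2@2 c3@6, authorship ........
After op 4 (delete): buffer="entqo" (len 5), cursors c1@0 c2@0 c3@3, authorship .....
After op 5 (insert('v')): buffer="vventvqo" (len 8), cursors c1@2 c2@2 c3@6, authorship 12...3..

Answer: vventvqo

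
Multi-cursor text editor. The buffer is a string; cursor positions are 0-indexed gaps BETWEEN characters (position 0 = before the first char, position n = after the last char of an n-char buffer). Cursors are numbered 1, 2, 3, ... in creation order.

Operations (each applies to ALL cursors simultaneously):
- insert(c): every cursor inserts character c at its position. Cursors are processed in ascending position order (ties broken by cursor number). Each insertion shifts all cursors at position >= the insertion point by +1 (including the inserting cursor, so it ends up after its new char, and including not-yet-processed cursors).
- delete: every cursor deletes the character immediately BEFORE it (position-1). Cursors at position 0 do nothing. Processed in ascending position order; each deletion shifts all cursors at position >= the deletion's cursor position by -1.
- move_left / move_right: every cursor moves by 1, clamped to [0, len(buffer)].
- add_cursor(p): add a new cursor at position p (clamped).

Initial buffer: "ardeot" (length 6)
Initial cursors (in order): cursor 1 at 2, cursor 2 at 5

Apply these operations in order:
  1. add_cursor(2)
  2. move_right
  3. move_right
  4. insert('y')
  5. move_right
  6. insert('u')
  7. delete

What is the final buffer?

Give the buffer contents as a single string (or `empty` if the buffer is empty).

Answer: ardeyyoty

Derivation:
After op 1 (add_cursor(2)): buffer="ardeot" (len 6), cursors c1@2 c3@2 c2@5, authorship ......
After op 2 (move_right): buffer="ardeot" (len 6), cursors c1@3 c3@3 c2@6, authorship ......
After op 3 (move_right): buffer="ardeot" (len 6), cursors c1@4 c3@4 c2@6, authorship ......
After op 4 (insert('y')): buffer="ardeyyoty" (len 9), cursors c1@6 c3@6 c2@9, authorship ....13..2
After op 5 (move_right): buffer="ardeyyoty" (len 9), cursors c1@7 c3@7 c2@9, authorship ....13..2
After op 6 (insert('u')): buffer="ardeyyouutyu" (len 12), cursors c1@9 c3@9 c2@12, authorship ....13.13.22
After op 7 (delete): buffer="ardeyyoty" (len 9), cursors c1@7 c3@7 c2@9, authorship ....13..2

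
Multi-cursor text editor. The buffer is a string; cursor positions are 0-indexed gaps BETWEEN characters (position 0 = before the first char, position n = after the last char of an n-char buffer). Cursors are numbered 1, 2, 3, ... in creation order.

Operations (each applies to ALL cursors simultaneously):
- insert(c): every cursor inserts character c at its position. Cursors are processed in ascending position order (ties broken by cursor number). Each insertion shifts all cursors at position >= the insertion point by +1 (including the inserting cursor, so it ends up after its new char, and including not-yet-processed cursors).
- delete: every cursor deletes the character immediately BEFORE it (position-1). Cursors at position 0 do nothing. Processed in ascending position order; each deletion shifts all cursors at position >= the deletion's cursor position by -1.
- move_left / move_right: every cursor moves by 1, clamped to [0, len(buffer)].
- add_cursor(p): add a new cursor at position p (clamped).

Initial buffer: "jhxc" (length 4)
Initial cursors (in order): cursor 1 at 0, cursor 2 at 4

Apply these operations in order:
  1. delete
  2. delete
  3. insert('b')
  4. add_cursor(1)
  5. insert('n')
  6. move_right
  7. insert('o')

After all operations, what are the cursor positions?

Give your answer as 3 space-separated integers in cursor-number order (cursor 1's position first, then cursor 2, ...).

After op 1 (delete): buffer="jhx" (len 3), cursors c1@0 c2@3, authorship ...
After op 2 (delete): buffer="jh" (len 2), cursors c1@0 c2@2, authorship ..
After op 3 (insert('b')): buffer="bjhb" (len 4), cursors c1@1 c2@4, authorship 1..2
After op 4 (add_cursor(1)): buffer="bjhb" (len 4), cursors c1@1 c3@1 c2@4, authorship 1..2
After op 5 (insert('n')): buffer="bnnjhbn" (len 7), cursors c1@3 c3@3 c2@7, authorship 113..22
After op 6 (move_right): buffer="bnnjhbn" (len 7), cursors c1@4 c3@4 c2@7, authorship 113..22
After op 7 (insert('o')): buffer="bnnjoohbno" (len 10), cursors c1@6 c3@6 c2@10, authorship 113.13.222

Answer: 6 10 6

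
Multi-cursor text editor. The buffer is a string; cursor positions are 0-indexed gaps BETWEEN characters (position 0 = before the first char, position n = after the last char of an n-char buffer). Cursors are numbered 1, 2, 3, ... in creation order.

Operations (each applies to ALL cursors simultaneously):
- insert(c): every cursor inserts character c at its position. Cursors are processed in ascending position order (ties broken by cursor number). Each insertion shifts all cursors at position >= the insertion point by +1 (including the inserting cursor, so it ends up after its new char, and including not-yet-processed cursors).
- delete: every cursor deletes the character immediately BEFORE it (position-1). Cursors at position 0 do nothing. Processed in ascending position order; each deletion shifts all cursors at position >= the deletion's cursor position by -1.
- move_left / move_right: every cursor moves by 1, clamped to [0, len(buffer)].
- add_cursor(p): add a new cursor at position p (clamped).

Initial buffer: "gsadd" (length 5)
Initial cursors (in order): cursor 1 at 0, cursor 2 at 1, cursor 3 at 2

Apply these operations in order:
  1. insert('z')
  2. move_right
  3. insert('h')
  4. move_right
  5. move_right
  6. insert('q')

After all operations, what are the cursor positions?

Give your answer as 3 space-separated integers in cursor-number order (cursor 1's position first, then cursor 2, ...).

After op 1 (insert('z')): buffer="zgzszadd" (len 8), cursors c1@1 c2@3 c3@5, authorship 1.2.3...
After op 2 (move_right): buffer="zgzszadd" (len 8), cursors c1@2 c2@4 c3@6, authorship 1.2.3...
After op 3 (insert('h')): buffer="zghzshzahdd" (len 11), cursors c1@3 c2@6 c3@9, authorship 1.12.23.3..
After op 4 (move_right): buffer="zghzshzahdd" (len 11), cursors c1@4 c2@7 c3@10, authorship 1.12.23.3..
After op 5 (move_right): buffer="zghzshzahdd" (len 11), cursors c1@5 c2@8 c3@11, authorship 1.12.23.3..
After op 6 (insert('q')): buffer="zghzsqhzaqhddq" (len 14), cursors c1@6 c2@10 c3@14, authorship 1.12.123.23..3

Answer: 6 10 14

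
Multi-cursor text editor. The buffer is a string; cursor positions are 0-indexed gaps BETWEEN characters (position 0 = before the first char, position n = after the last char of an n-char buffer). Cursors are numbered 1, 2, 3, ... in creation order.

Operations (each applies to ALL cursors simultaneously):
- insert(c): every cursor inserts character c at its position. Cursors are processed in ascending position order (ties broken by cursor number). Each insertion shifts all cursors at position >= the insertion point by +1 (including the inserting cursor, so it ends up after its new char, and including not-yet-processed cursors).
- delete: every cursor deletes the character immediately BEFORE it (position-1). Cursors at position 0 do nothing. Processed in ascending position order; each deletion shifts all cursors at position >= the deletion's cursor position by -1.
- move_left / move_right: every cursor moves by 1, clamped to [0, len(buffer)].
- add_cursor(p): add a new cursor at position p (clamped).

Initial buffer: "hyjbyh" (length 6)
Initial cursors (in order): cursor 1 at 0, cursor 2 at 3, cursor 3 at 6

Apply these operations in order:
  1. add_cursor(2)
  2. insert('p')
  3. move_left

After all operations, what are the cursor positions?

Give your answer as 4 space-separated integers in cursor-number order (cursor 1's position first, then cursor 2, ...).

Answer: 0 5 9 3

Derivation:
After op 1 (add_cursor(2)): buffer="hyjbyh" (len 6), cursors c1@0 c4@2 c2@3 c3@6, authorship ......
After op 2 (insert('p')): buffer="phypjpbyhp" (len 10), cursors c1@1 c4@4 c2@6 c3@10, authorship 1..4.2...3
After op 3 (move_left): buffer="phypjpbyhp" (len 10), cursors c1@0 c4@3 c2@5 c3@9, authorship 1..4.2...3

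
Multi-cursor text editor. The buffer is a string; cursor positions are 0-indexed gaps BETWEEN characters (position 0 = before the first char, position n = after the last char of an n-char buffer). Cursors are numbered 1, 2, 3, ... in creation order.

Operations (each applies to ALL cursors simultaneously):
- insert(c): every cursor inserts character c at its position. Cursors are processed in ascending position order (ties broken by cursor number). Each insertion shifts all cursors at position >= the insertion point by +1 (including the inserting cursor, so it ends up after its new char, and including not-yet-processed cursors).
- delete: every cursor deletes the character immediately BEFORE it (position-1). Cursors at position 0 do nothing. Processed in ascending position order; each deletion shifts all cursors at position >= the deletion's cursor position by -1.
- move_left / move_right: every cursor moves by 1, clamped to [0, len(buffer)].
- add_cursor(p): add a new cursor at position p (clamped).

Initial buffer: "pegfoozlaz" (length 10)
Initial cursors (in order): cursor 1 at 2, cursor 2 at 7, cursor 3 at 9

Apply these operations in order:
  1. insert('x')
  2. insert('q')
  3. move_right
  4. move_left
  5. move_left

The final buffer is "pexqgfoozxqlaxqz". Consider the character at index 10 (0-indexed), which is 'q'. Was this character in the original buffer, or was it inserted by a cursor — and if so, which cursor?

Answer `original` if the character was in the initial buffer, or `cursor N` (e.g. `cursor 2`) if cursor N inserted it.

Answer: cursor 2

Derivation:
After op 1 (insert('x')): buffer="pexgfoozxlaxz" (len 13), cursors c1@3 c2@9 c3@12, authorship ..1.....2..3.
After op 2 (insert('q')): buffer="pexqgfoozxqlaxqz" (len 16), cursors c1@4 c2@11 c3@15, authorship ..11.....22..33.
After op 3 (move_right): buffer="pexqgfoozxqlaxqz" (len 16), cursors c1@5 c2@12 c3@16, authorship ..11.....22..33.
After op 4 (move_left): buffer="pexqgfoozxqlaxqz" (len 16), cursors c1@4 c2@11 c3@15, authorship ..11.....22..33.
After op 5 (move_left): buffer="pexqgfoozxqlaxqz" (len 16), cursors c1@3 c2@10 c3@14, authorship ..11.....22..33.
Authorship (.=original, N=cursor N): . . 1 1 . . . . . 2 2 . . 3 3 .
Index 10: author = 2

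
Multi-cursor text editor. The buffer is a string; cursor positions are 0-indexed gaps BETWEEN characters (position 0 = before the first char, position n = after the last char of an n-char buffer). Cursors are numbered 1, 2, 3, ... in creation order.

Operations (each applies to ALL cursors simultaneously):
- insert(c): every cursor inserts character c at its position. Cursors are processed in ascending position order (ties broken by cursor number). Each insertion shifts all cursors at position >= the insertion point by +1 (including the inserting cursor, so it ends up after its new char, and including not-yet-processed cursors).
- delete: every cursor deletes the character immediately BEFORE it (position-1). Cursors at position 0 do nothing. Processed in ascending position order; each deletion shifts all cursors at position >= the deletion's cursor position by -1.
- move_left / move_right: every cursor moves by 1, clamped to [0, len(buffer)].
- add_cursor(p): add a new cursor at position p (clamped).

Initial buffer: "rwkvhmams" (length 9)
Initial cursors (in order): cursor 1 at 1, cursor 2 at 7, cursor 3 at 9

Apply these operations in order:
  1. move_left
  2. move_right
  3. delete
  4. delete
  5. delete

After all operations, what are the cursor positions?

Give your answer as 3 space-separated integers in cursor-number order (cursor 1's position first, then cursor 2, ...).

Answer: 0 2 2

Derivation:
After op 1 (move_left): buffer="rwkvhmams" (len 9), cursors c1@0 c2@6 c3@8, authorship .........
After op 2 (move_right): buffer="rwkvhmams" (len 9), cursors c1@1 c2@7 c3@9, authorship .........
After op 3 (delete): buffer="wkvhmm" (len 6), cursors c1@0 c2@5 c3@6, authorship ......
After op 4 (delete): buffer="wkvh" (len 4), cursors c1@0 c2@4 c3@4, authorship ....
After op 5 (delete): buffer="wk" (len 2), cursors c1@0 c2@2 c3@2, authorship ..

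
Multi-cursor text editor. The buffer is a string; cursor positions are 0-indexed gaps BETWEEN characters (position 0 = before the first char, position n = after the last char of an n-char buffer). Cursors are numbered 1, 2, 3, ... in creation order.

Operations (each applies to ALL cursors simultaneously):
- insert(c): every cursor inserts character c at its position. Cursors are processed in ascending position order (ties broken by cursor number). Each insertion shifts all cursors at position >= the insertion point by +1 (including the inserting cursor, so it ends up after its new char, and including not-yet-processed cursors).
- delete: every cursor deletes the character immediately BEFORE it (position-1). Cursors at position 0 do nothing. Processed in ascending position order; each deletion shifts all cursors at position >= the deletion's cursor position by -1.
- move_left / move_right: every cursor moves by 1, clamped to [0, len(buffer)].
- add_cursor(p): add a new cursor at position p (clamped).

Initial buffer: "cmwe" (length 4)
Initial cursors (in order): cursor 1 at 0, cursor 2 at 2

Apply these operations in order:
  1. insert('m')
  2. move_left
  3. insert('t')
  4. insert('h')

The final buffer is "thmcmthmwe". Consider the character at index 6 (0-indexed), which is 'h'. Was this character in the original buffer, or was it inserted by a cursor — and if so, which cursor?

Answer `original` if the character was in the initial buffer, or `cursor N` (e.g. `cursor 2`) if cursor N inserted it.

After op 1 (insert('m')): buffer="mcmmwe" (len 6), cursors c1@1 c2@4, authorship 1..2..
After op 2 (move_left): buffer="mcmmwe" (len 6), cursors c1@0 c2@3, authorship 1..2..
After op 3 (insert('t')): buffer="tmcmtmwe" (len 8), cursors c1@1 c2@5, authorship 11..22..
After op 4 (insert('h')): buffer="thmcmthmwe" (len 10), cursors c1@2 c2@7, authorship 111..222..
Authorship (.=original, N=cursor N): 1 1 1 . . 2 2 2 . .
Index 6: author = 2

Answer: cursor 2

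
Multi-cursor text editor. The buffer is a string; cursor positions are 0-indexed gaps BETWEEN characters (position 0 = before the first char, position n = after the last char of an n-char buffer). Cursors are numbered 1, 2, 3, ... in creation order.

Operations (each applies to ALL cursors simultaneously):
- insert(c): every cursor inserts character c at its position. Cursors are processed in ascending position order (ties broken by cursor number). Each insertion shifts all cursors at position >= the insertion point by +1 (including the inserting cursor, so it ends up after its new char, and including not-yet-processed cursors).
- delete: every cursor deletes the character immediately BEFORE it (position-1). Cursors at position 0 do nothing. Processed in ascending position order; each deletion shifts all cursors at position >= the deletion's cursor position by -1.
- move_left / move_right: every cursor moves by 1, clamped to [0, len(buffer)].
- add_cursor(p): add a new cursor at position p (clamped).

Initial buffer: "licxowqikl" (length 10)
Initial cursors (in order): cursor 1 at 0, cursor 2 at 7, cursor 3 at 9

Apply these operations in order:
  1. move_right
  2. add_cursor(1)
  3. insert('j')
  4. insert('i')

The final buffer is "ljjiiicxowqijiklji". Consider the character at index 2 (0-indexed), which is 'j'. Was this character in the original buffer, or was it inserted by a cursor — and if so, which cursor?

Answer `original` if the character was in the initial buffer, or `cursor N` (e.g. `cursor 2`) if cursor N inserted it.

After op 1 (move_right): buffer="licxowqikl" (len 10), cursors c1@1 c2@8 c3@10, authorship ..........
After op 2 (add_cursor(1)): buffer="licxowqikl" (len 10), cursors c1@1 c4@1 c2@8 c3@10, authorship ..........
After op 3 (insert('j')): buffer="ljjicxowqijklj" (len 14), cursors c1@3 c4@3 c2@11 c3@14, authorship .14.......2..3
After op 4 (insert('i')): buffer="ljjiiicxowqijiklji" (len 18), cursors c1@5 c4@5 c2@14 c3@18, authorship .1414.......22..33
Authorship (.=original, N=cursor N): . 1 4 1 4 . . . . . . . 2 2 . . 3 3
Index 2: author = 4

Answer: cursor 4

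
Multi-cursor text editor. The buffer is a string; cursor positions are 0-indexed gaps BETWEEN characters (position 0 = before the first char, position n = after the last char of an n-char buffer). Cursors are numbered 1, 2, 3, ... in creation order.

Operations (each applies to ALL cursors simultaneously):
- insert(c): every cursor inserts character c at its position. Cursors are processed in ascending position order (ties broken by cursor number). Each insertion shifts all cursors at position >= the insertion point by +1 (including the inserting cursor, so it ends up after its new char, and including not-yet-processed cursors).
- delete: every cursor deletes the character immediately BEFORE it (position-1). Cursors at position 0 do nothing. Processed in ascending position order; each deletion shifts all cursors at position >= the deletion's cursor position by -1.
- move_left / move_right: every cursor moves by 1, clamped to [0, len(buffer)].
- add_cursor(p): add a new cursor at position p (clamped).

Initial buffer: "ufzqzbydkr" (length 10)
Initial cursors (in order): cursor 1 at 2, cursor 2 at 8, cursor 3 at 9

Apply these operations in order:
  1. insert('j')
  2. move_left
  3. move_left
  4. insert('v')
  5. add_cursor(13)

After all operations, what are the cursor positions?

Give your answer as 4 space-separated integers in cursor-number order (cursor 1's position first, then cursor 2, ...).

After op 1 (insert('j')): buffer="ufjzqzbydjkjr" (len 13), cursors c1@3 c2@10 c3@12, authorship ..1......2.3.
After op 2 (move_left): buffer="ufjzqzbydjkjr" (len 13), cursors c1@2 c2@9 c3@11, authorship ..1......2.3.
After op 3 (move_left): buffer="ufjzqzbydjkjr" (len 13), cursors c1@1 c2@8 c3@10, authorship ..1......2.3.
After op 4 (insert('v')): buffer="uvfjzqzbyvdjvkjr" (len 16), cursors c1@2 c2@10 c3@13, authorship .1.1.....2.23.3.
After op 5 (add_cursor(13)): buffer="uvfjzqzbyvdjvkjr" (len 16), cursors c1@2 c2@10 c3@13 c4@13, authorship .1.1.....2.23.3.

Answer: 2 10 13 13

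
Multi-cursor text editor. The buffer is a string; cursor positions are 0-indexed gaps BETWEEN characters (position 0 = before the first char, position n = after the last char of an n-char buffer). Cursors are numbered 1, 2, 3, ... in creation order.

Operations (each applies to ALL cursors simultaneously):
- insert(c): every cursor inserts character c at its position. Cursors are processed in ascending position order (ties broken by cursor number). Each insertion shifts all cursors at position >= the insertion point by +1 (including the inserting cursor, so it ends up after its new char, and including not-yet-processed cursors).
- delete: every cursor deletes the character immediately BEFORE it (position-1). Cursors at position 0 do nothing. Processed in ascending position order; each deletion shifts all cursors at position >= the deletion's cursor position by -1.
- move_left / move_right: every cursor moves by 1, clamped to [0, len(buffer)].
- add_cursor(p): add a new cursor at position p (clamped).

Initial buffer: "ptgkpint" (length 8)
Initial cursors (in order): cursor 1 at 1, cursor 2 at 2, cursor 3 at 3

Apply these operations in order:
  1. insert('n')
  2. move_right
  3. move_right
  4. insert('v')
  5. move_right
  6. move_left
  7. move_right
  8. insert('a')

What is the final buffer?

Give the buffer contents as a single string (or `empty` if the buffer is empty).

Answer: pntnvganvkapviant

Derivation:
After op 1 (insert('n')): buffer="pntngnkpint" (len 11), cursors c1@2 c2@4 c3@6, authorship .1.2.3.....
After op 2 (move_right): buffer="pntngnkpint" (len 11), cursors c1@3 c2@5 c3@7, authorship .1.2.3.....
After op 3 (move_right): buffer="pntngnkpint" (len 11), cursors c1@4 c2@6 c3@8, authorship .1.2.3.....
After op 4 (insert('v')): buffer="pntnvgnvkpvint" (len 14), cursors c1@5 c2@8 c3@11, authorship .1.21.32..3...
After op 5 (move_right): buffer="pntnvgnvkpvint" (len 14), cursors c1@6 c2@9 c3@12, authorship .1.21.32..3...
After op 6 (move_left): buffer="pntnvgnvkpvint" (len 14), cursors c1@5 c2@8 c3@11, authorship .1.21.32..3...
After op 7 (move_right): buffer="pntnvgnvkpvint" (len 14), cursors c1@6 c2@9 c3@12, authorship .1.21.32..3...
After op 8 (insert('a')): buffer="pntnvganvkapviant" (len 17), cursors c1@7 c2@11 c3@15, authorship .1.21.132.2.3.3..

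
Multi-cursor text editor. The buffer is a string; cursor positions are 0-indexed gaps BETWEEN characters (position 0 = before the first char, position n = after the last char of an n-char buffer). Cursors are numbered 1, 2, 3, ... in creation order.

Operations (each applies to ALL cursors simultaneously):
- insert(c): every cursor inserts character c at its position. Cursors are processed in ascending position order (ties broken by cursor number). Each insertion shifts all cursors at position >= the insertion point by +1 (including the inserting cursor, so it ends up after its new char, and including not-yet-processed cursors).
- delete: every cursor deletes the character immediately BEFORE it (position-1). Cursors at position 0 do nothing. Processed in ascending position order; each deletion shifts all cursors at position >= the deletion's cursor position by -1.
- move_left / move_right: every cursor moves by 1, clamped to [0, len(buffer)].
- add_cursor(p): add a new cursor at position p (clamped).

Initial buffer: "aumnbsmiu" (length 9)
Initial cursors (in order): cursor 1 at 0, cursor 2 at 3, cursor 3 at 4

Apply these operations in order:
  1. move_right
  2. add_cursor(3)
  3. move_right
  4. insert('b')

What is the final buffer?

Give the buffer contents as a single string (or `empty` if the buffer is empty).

After op 1 (move_right): buffer="aumnbsmiu" (len 9), cursors c1@1 c2@4 c3@5, authorship .........
After op 2 (add_cursor(3)): buffer="aumnbsmiu" (len 9), cursors c1@1 c4@3 c2@4 c3@5, authorship .........
After op 3 (move_right): buffer="aumnbsmiu" (len 9), cursors c1@2 c4@4 c2@5 c3@6, authorship .........
After op 4 (insert('b')): buffer="aubmnbbbsbmiu" (len 13), cursors c1@3 c4@6 c2@8 c3@10, authorship ..1..4.2.3...

Answer: aubmnbbbsbmiu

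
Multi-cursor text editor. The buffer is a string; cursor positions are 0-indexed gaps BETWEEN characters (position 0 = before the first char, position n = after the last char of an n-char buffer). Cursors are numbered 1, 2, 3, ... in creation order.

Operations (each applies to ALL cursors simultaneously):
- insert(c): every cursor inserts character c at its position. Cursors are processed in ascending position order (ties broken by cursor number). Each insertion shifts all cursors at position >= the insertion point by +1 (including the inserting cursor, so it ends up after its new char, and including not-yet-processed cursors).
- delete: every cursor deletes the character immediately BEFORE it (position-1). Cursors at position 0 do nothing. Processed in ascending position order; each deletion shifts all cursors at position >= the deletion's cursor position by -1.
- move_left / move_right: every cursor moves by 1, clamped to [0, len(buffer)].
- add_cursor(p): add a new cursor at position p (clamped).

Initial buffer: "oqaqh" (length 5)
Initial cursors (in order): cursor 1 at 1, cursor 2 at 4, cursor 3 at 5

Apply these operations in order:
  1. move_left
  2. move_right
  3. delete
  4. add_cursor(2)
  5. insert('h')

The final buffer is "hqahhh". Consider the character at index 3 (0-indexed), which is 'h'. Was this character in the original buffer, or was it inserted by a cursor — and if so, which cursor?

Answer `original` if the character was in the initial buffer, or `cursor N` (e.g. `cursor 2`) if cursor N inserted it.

Answer: cursor 2

Derivation:
After op 1 (move_left): buffer="oqaqh" (len 5), cursors c1@0 c2@3 c3@4, authorship .....
After op 2 (move_right): buffer="oqaqh" (len 5), cursors c1@1 c2@4 c3@5, authorship .....
After op 3 (delete): buffer="qa" (len 2), cursors c1@0 c2@2 c3@2, authorship ..
After op 4 (add_cursor(2)): buffer="qa" (len 2), cursors c1@0 c2@2 c3@2 c4@2, authorship ..
After op 5 (insert('h')): buffer="hqahhh" (len 6), cursors c1@1 c2@6 c3@6 c4@6, authorship 1..234
Authorship (.=original, N=cursor N): 1 . . 2 3 4
Index 3: author = 2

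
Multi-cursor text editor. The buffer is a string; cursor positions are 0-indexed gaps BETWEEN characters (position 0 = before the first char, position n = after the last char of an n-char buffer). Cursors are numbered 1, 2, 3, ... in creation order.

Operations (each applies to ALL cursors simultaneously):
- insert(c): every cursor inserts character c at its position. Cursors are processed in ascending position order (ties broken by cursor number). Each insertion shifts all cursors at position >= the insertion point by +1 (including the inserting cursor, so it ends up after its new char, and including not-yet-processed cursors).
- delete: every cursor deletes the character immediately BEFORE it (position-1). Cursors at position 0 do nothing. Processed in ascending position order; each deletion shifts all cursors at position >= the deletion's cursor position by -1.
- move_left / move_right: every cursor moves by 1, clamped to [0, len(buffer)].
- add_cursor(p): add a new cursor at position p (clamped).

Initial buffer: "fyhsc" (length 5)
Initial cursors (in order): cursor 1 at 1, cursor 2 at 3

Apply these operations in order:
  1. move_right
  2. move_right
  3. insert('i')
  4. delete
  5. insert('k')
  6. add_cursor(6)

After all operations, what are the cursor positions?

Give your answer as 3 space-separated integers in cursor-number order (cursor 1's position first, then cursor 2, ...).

After op 1 (move_right): buffer="fyhsc" (len 5), cursors c1@2 c2@4, authorship .....
After op 2 (move_right): buffer="fyhsc" (len 5), cursors c1@3 c2@5, authorship .....
After op 3 (insert('i')): buffer="fyhisci" (len 7), cursors c1@4 c2@7, authorship ...1..2
After op 4 (delete): buffer="fyhsc" (len 5), cursors c1@3 c2@5, authorship .....
After op 5 (insert('k')): buffer="fyhksck" (len 7), cursors c1@4 c2@7, authorship ...1..2
After op 6 (add_cursor(6)): buffer="fyhksck" (len 7), cursors c1@4 c3@6 c2@7, authorship ...1..2

Answer: 4 7 6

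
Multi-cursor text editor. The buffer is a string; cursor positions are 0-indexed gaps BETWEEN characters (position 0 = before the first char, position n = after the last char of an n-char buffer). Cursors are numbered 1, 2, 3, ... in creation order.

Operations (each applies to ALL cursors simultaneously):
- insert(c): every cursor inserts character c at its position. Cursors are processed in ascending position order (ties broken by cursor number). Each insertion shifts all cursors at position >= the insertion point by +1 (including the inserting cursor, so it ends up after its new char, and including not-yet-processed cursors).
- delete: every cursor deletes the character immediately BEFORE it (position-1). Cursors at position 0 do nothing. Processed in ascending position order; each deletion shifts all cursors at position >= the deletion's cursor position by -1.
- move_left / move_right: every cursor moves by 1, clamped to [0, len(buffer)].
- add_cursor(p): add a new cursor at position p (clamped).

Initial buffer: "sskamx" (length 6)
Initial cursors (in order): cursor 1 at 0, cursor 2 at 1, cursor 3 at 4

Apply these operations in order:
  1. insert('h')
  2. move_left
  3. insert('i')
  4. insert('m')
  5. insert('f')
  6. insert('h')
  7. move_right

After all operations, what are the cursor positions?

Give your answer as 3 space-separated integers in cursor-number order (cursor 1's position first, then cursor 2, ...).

After op 1 (insert('h')): buffer="hshskahmx" (len 9), cursors c1@1 c2@3 c3@7, authorship 1.2...3..
After op 2 (move_left): buffer="hshskahmx" (len 9), cursors c1@0 c2@2 c3@6, authorship 1.2...3..
After op 3 (insert('i')): buffer="ihsihskaihmx" (len 12), cursors c1@1 c2@4 c3@9, authorship 11.22...33..
After op 4 (insert('m')): buffer="imhsimhskaimhmx" (len 15), cursors c1@2 c2@6 c3@12, authorship 111.222...333..
After op 5 (insert('f')): buffer="imfhsimfhskaimfhmx" (len 18), cursors c1@3 c2@8 c3@15, authorship 1111.2222...3333..
After op 6 (insert('h')): buffer="imfhhsimfhhskaimfhhmx" (len 21), cursors c1@4 c2@10 c3@18, authorship 11111.22222...33333..
After op 7 (move_right): buffer="imfhhsimfhhskaimfhhmx" (len 21), cursors c1@5 c2@11 c3@19, authorship 11111.22222...33333..

Answer: 5 11 19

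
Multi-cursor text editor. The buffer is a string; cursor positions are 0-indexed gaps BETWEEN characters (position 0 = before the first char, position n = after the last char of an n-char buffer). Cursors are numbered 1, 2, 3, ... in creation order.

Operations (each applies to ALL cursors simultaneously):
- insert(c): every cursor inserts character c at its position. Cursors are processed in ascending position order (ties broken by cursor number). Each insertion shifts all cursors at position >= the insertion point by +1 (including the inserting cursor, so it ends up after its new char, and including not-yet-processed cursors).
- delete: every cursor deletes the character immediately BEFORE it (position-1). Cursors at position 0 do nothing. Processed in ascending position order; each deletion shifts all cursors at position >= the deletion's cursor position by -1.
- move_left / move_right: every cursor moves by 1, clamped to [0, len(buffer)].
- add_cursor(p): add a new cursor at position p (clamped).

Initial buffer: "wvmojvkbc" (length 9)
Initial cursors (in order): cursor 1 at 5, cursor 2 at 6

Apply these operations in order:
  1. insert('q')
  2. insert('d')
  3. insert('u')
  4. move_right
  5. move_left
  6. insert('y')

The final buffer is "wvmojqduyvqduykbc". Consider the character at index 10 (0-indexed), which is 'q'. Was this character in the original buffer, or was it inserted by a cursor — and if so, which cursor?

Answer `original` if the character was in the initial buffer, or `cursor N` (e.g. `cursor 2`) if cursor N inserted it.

After op 1 (insert('q')): buffer="wvmojqvqkbc" (len 11), cursors c1@6 c2@8, authorship .....1.2...
After op 2 (insert('d')): buffer="wvmojqdvqdkbc" (len 13), cursors c1@7 c2@10, authorship .....11.22...
After op 3 (insert('u')): buffer="wvmojqduvqdukbc" (len 15), cursors c1@8 c2@12, authorship .....111.222...
After op 4 (move_right): buffer="wvmojqduvqdukbc" (len 15), cursors c1@9 c2@13, authorship .....111.222...
After op 5 (move_left): buffer="wvmojqduvqdukbc" (len 15), cursors c1@8 c2@12, authorship .....111.222...
After op 6 (insert('y')): buffer="wvmojqduyvqduykbc" (len 17), cursors c1@9 c2@14, authorship .....1111.2222...
Authorship (.=original, N=cursor N): . . . . . 1 1 1 1 . 2 2 2 2 . . .
Index 10: author = 2

Answer: cursor 2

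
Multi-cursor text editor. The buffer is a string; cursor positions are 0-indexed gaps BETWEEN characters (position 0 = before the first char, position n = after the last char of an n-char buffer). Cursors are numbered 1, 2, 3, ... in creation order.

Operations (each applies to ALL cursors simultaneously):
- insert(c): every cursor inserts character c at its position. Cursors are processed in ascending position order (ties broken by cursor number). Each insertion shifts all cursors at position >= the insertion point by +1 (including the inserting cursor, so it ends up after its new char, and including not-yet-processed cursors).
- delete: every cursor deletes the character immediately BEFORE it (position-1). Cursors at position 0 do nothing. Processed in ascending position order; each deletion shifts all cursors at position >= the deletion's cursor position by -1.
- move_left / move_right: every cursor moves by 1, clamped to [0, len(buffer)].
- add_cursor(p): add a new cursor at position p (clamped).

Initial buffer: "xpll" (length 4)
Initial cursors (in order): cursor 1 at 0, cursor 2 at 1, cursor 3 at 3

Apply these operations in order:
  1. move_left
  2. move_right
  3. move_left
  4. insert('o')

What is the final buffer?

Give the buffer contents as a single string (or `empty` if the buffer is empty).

After op 1 (move_left): buffer="xpll" (len 4), cursors c1@0 c2@0 c3@2, authorship ....
After op 2 (move_right): buffer="xpll" (len 4), cursors c1@1 c2@1 c3@3, authorship ....
After op 3 (move_left): buffer="xpll" (len 4), cursors c1@0 c2@0 c3@2, authorship ....
After op 4 (insert('o')): buffer="ooxpoll" (len 7), cursors c1@2 c2@2 c3@5, authorship 12..3..

Answer: ooxpoll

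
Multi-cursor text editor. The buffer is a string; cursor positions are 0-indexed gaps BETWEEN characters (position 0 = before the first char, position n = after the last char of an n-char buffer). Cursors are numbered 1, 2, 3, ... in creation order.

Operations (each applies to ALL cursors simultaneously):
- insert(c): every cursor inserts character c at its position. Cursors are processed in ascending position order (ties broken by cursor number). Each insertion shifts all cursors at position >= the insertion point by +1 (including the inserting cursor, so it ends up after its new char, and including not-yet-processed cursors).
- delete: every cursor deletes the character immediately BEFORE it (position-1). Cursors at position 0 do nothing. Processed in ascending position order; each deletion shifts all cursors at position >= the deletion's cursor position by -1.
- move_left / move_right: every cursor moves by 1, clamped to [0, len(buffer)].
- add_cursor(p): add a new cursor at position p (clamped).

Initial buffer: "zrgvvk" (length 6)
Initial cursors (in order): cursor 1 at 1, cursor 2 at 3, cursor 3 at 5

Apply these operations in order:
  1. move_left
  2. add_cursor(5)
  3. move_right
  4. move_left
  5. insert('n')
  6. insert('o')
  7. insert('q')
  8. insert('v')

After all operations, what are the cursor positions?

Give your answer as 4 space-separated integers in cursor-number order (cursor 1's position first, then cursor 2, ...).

Answer: 4 10 16 21

Derivation:
After op 1 (move_left): buffer="zrgvvk" (len 6), cursors c1@0 c2@2 c3@4, authorship ......
After op 2 (add_cursor(5)): buffer="zrgvvk" (len 6), cursors c1@0 c2@2 c3@4 c4@5, authorship ......
After op 3 (move_right): buffer="zrgvvk" (len 6), cursors c1@1 c2@3 c3@5 c4@6, authorship ......
After op 4 (move_left): buffer="zrgvvk" (len 6), cursors c1@0 c2@2 c3@4 c4@5, authorship ......
After op 5 (insert('n')): buffer="nzrngvnvnk" (len 10), cursors c1@1 c2@4 c3@7 c4@9, authorship 1..2..3.4.
After op 6 (insert('o')): buffer="nozrnogvnovnok" (len 14), cursors c1@2 c2@6 c3@10 c4@13, authorship 11..22..33.44.
After op 7 (insert('q')): buffer="noqzrnoqgvnoqvnoqk" (len 18), cursors c1@3 c2@8 c3@13 c4@17, authorship 111..222..333.444.
After op 8 (insert('v')): buffer="noqvzrnoqvgvnoqvvnoqvk" (len 22), cursors c1@4 c2@10 c3@16 c4@21, authorship 1111..2222..3333.4444.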